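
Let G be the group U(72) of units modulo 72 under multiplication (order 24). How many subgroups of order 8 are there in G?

1

|G| = 24 and 8 | 24, so subgroups of order 8 are possible by Lagrange.
The subgroups of order 8 are: {1, 17, 19, 35, 37, 53, 55, 71}.
So G has 1 subgroup of order 8.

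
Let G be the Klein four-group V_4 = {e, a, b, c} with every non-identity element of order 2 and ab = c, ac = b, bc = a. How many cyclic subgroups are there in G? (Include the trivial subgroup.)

A cyclic subgroup of order d is generated by each of its φ(d) elements of order d, so the cyclic subgroups of order d number (#elements of order d)/φ(d).
Cyclic subgroups by order — order 1: 1; order 2: 3.
Total: 4.

4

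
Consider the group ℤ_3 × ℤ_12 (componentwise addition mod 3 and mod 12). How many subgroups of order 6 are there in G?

4

|G| = 36 and 6 | 36, so subgroups of order 6 are possible by Lagrange.
The subgroups of order 6 are: {(0,0), (0,2), (0,4), (0,6), (0,8), (0,10)}; {(0,0), (0,6), (1,0), (1,6), (2,0), (2,6)}; {(0,0), (0,6), (1,4), (1,10), (2,2), (2,8)}; {(0,0), (0,6), (1,2), (1,8), (2,4), (2,10)}.
So G has 4 subgroups of order 6.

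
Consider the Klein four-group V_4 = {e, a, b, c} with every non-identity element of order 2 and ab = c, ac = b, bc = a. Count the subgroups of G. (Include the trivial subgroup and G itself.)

|G| = 4, so by Lagrange every subgroup order divides 4. Divisors: 1, 2, 4.
Subgroups by order — order 1: 1; order 2: 3; order 4: 1.
Total: 1 + 3 + 1 = 5.

5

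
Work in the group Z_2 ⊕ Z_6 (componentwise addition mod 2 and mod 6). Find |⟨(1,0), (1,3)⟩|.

4

|⟨(1,0)⟩| = 2 and |⟨(1,3)⟩| = 2, so |H| is a multiple of lcm(2, 2) = 2 and divides |G| = 12.
Closing under the operation: H = {(0,0), (0,3), (1,0), (1,3)}, so |H| = 4.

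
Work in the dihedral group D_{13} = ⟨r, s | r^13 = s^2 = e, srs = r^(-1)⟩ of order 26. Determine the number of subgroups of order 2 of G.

13

|G| = 26 and 2 | 26, so subgroups of order 2 are possible by Lagrange.
The subgroups of order 2 are: {e, r^10s}; {e, r^11s}; {e, r^12s}; {e, r^2s}; … (13 in all).
So G has 13 subgroups of order 2.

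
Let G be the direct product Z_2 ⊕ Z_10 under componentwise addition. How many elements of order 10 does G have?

An element (a,b) has order lcm(ord(a), ord(b)); count pairs with lcm equal to 10.
Enumerating gives 12 such elements.

12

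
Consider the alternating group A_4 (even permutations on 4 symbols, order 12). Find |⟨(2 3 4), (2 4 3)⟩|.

3

|⟨(2 3 4)⟩| = 3 and |⟨(2 4 3)⟩| = 3, so |H| is a multiple of lcm(3, 3) = 3 and divides |G| = 12.
Closing under the operation: H = {e, (2 3 4), (2 4 3)}, so |H| = 3.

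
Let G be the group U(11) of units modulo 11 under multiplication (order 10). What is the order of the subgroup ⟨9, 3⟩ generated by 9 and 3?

5

|⟨9⟩| = 5 and |⟨3⟩| = 5, so |H| is a multiple of lcm(5, 5) = 5 and divides |G| = 10.
Closing under the operation: H = {1, 3, 4, 5, 9}, so |H| = 5.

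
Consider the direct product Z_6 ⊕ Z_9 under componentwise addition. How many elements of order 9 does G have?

An element (a,b) has order lcm(ord(a), ord(b)); count pairs with lcm equal to 9.
Enumerating gives 18 such elements.

18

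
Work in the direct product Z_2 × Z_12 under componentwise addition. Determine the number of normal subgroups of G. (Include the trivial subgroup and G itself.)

G is abelian, so every subgroup is normal.
G has 16 subgroups in total, hence 16 normal subgroups.

16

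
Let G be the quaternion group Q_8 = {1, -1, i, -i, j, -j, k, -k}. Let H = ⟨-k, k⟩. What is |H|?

4

|⟨-k⟩| = 4 and |⟨k⟩| = 4, so |H| is a multiple of lcm(4, 4) = 4 and divides |G| = 8.
Closing under the operation: H = {1, -1, k, -k}, so |H| = 4.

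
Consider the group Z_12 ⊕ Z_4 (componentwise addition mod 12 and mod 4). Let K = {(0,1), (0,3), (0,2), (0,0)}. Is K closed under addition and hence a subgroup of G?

|K| = 4 divides |G| = 48, consistent with Lagrange.
K contains the identity, every element's inverse is in K, and K is closed under +: it is a subgroup.
In fact K = ⟨(0,1)⟩.

Yes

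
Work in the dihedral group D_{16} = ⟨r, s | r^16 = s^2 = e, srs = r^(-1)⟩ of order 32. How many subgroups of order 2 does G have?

|G| = 32 and 2 | 32, so subgroups of order 2 are possible by Lagrange.
The subgroups of order 2 are: {e, r^10s}; {e, r^11s}; {e, r^12s}; {e, r^13s}; … (17 in all).
So G has 17 subgroups of order 2.

17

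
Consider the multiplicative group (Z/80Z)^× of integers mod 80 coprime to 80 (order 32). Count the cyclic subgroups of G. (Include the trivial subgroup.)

20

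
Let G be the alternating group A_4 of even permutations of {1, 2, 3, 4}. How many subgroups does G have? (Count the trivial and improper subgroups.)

10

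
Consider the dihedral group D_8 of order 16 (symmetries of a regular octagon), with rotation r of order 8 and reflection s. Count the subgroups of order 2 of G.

|G| = 16 and 2 | 16, so subgroups of order 2 are possible by Lagrange.
The subgroups of order 2 are: {e, r^2s}; {e, r^3s}; {e, r^4}; {e, r^4s}; … (9 in all).
So G has 9 subgroups of order 2.

9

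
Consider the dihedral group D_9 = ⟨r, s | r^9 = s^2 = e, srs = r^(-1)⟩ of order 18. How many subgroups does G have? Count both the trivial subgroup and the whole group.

16

|G| = 18, so by Lagrange every subgroup order divides 18. Divisors: 1, 2, 3, 6, 9, 18.
Subgroups by order — order 1: 1; order 2: 9; order 3: 1; order 6: 3; order 9: 1; order 18: 1.
Total: 1 + 9 + 1 + 3 + 1 + 1 = 16.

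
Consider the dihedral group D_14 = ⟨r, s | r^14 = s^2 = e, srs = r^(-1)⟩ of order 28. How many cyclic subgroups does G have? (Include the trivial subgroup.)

18

Each element a generates a cyclic subgroup ⟨a⟩; distinct elements may generate the same one (a cyclic group of order d has φ(d) generators).
Cyclic subgroups by order — order 1: 1; order 2: 15; order 7: 1; order 14: 1.
Total: 18.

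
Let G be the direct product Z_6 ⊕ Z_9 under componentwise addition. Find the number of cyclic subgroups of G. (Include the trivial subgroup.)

16

A cyclic subgroup of order d is generated by each of its φ(d) elements of order d, so the cyclic subgroups of order d number (#elements of order d)/φ(d).
Cyclic subgroups by order — order 1: 1; order 2: 1; order 3: 4; order 6: 4; order 9: 3; order 18: 3.
Total: 16.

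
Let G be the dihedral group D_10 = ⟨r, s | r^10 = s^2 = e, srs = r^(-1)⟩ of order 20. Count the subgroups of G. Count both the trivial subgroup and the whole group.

22

|G| = 20, so by Lagrange every subgroup order divides 20. Divisors: 1, 2, 4, 5, 10, 20.
Subgroups by order — order 1: 1; order 2: 11; order 4: 5; order 5: 1; order 10: 3; order 20: 1.
Total: 1 + 11 + 5 + 1 + 3 + 1 = 22.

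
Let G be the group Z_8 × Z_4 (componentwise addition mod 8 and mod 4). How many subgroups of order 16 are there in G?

|G| = 32 and 16 | 32, so subgroups of order 16 are possible by Lagrange.
The subgroups of order 16 are: {(0,0), (0,1), (0,2), (0,3), (2,0), (2,1), (2,2), (2,3), (4,0), (4,1), (4,2), (4,3), (6,0), (6,1), (6,2), (6,3)}; {(0,0), (0,2), (1,0), (1,2), (2,0), (2,2), (3,0), (3,2), (4,0), (4,2), (5,0), (5,2), (6,0), (6,2), (7,0), (7,2)}; {(0,0), (0,2), (1,1), (1,3), (2,0), (2,2), (3,1), (3,3), (4,0), (4,2), (5,1), (5,3), (6,0), (6,2), (7,1), (7,3)}.
So G has 3 subgroups of order 16.

3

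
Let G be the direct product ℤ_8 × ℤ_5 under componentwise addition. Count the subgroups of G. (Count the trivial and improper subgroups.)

8

|G| = 40, so by Lagrange every subgroup order divides 40. Divisors: 1, 2, 4, 5, 8, 10, 20, 40.
Subgroups by order — order 1: 1; order 2: 1; order 4: 1; order 5: 1; order 8: 1; order 10: 1; order 20: 1; order 40: 1.
Total: 1 + 1 + 1 + 1 + 1 + 1 + 1 + 1 = 8.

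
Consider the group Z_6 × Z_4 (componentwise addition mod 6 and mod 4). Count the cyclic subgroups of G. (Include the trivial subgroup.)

A cyclic subgroup of order d is generated by each of its φ(d) elements of order d, so the cyclic subgroups of order d number (#elements of order d)/φ(d).
Cyclic subgroups by order — order 1: 1; order 2: 3; order 3: 1; order 4: 2; order 6: 3; order 12: 2.
Total: 12.

12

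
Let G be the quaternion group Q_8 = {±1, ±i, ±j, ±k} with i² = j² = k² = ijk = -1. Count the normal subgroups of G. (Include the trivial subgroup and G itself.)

6

G has 6 subgroups. Checking conjugation-invariance by order — order 1: 1/1 normal; order 2: 1/1 normal; order 4: 3/3 normal; order 8: 1/1 normal.
Total normal subgroups: 6.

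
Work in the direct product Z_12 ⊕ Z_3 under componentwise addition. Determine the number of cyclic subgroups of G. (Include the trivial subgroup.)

15

Each element a generates a cyclic subgroup ⟨a⟩; distinct elements may generate the same one (a cyclic group of order d has φ(d) generators).
Cyclic subgroups by order — order 1: 1; order 2: 1; order 3: 4; order 4: 1; order 6: 4; order 12: 4.
Total: 15.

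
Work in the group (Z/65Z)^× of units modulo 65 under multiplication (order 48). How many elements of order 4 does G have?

12

Enumerating element orders in G gives 12 elements of order 4.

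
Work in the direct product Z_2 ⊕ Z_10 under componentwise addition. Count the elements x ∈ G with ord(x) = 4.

0

An element (a,b) has order lcm(ord(a), ord(b)); count pairs with lcm equal to 4.
Enumerating gives 0 such elements.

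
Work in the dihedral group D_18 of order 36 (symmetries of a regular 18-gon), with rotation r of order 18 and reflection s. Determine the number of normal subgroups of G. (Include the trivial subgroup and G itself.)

G has 45 subgroups. Checking conjugation-invariance by order — order 1: 1/1 normal; order 2: 1/19 normal; order 3: 1/1 normal; order 4: 0/9 normal; order 6: 1/7 normal; order 9: 1/1 normal; order 12: 0/3 normal; order 18: 3/3 normal; order 36: 1/1 normal.
Total normal subgroups: 9.

9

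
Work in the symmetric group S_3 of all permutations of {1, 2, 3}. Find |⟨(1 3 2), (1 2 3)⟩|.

3

|⟨(1 3 2)⟩| = 3 and |⟨(1 2 3)⟩| = 3, so |H| is a multiple of lcm(3, 3) = 3 and divides |G| = 6.
Closing under the operation: H = {e, (1 2 3), (1 3 2)}, so |H| = 3.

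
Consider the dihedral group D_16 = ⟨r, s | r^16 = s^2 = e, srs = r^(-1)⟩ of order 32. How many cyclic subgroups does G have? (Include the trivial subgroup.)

A cyclic subgroup of order d is generated by each of its φ(d) elements of order d, so the cyclic subgroups of order d number (#elements of order d)/φ(d).
Cyclic subgroups by order — order 1: 1; order 2: 17; order 4: 1; order 8: 1; order 16: 1.
Total: 21.

21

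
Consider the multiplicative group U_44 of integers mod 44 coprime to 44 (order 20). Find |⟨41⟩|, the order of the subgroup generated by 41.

10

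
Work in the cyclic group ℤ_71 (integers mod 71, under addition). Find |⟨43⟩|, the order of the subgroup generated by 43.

71

In ℤ_71, the order of an element a is n/gcd(a, n).
gcd(43, 71) = 1, so |⟨43⟩| = 71/1 = 71.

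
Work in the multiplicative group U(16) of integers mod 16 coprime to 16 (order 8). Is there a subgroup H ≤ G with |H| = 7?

7 does not divide |G| = 8, so by Lagrange no subgroup of order 7 exists.

No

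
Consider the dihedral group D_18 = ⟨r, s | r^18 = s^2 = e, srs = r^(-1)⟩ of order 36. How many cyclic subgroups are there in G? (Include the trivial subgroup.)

A cyclic subgroup of order d is generated by each of its φ(d) elements of order d, so the cyclic subgroups of order d number (#elements of order d)/φ(d).
Cyclic subgroups by order — order 1: 1; order 2: 19; order 3: 1; order 6: 1; order 9: 1; order 18: 1.
Total: 24.

24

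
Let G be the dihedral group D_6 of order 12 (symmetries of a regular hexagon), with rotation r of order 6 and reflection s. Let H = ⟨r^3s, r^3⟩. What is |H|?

|⟨r^3s⟩| = 2 and |⟨r^3⟩| = 2, so |H| is a multiple of lcm(2, 2) = 2 and divides |G| = 12.
Closing under the operation: H = {e, r^3, s, r^3s}, so |H| = 4.

4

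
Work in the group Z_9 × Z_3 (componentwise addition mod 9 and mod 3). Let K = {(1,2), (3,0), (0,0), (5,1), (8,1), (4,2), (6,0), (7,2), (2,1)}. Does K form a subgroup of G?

Yes

|K| = 9 divides |G| = 27, consistent with Lagrange.
K contains the identity, every element's inverse is in K, and K is closed under +: it is a subgroup.
In fact K = ⟨(1,2)⟩.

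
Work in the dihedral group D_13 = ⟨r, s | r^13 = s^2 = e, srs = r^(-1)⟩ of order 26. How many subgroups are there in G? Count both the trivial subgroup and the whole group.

16

|G| = 26, so by Lagrange every subgroup order divides 26. Divisors: 1, 2, 13, 26.
Subgroups by order — order 1: 1; order 2: 13; order 13: 1; order 26: 1.
Total: 1 + 13 + 1 + 1 = 16.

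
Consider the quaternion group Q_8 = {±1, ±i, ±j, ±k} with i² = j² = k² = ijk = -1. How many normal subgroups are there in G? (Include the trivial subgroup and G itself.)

6

G has 6 subgroups. Checking conjugation-invariance by order — order 1: 1/1 normal; order 2: 1/1 normal; order 4: 3/3 normal; order 8: 1/1 normal.
Total normal subgroups: 6.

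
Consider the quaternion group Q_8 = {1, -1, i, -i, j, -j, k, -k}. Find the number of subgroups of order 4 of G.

3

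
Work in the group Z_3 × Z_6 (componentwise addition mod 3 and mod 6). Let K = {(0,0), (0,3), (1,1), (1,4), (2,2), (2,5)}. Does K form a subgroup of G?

Yes

|K| = 6 divides |G| = 18, consistent with Lagrange.
K contains the identity, every element's inverse is in K, and K is closed under +: it is a subgroup.
In fact K = ⟨(2,5)⟩.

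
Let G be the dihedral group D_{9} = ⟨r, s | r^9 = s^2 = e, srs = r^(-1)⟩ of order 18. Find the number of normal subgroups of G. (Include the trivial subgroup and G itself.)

4

G has 16 subgroups. Checking conjugation-invariance by order — order 1: 1/1 normal; order 2: 0/9 normal; order 3: 1/1 normal; order 6: 0/3 normal; order 9: 1/1 normal; order 18: 1/1 normal.
Total normal subgroups: 4.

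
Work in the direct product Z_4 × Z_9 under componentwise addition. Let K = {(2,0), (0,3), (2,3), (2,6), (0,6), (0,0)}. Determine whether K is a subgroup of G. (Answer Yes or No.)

Yes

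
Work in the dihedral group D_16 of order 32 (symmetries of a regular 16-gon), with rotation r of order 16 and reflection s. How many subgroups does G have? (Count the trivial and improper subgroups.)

36

|G| = 32, so by Lagrange every subgroup order divides 32. Divisors: 1, 2, 4, 8, 16, 32.
Subgroups by order — order 1: 1; order 2: 17; order 4: 9; order 8: 5; order 16: 3; order 32: 1.
Total: 1 + 17 + 9 + 5 + 3 + 1 = 36.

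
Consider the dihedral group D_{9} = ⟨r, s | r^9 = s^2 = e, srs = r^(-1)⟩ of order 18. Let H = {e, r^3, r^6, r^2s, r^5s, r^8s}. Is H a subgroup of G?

|H| = 6 divides |G| = 18, consistent with Lagrange.
H contains the identity, every element's inverse is in H, and H is closed under ·: it is a subgroup.

Yes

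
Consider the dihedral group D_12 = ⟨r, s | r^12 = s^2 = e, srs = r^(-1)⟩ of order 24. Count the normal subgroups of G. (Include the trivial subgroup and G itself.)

G has 34 subgroups. Checking conjugation-invariance by order — order 1: 1/1 normal; order 2: 1/13 normal; order 3: 1/1 normal; order 4: 1/7 normal; order 6: 1/5 normal; order 8: 0/3 normal; order 12: 3/3 normal; order 24: 1/1 normal.
Total normal subgroups: 9.

9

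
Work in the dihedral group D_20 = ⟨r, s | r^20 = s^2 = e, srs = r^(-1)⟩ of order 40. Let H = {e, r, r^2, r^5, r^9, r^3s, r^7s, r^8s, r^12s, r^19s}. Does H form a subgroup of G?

No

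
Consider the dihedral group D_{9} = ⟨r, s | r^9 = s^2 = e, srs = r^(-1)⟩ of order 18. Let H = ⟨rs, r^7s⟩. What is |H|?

6

|⟨rs⟩| = 2 and |⟨r^7s⟩| = 2, so |H| is a multiple of lcm(2, 2) = 2 and divides |G| = 18.
Closing under the operation: H = {e, r^3, r^6, rs, r^4s, r^7s}, so |H| = 6.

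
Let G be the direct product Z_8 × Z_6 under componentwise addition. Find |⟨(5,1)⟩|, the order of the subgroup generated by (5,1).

24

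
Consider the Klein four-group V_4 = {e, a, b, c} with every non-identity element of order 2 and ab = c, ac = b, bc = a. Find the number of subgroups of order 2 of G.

3

|G| = 4 and 2 | 4, so subgroups of order 2 are possible by Lagrange.
The subgroups of order 2 are: {e, a}; {e, b}; {e, c}.
So G has 3 subgroups of order 2.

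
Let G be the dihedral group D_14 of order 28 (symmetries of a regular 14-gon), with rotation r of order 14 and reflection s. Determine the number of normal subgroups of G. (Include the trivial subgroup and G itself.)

G has 28 subgroups. Checking conjugation-invariance by order — order 1: 1/1 normal; order 2: 1/15 normal; order 4: 0/7 normal; order 7: 1/1 normal; order 14: 3/3 normal; order 28: 1/1 normal.
Total normal subgroups: 7.

7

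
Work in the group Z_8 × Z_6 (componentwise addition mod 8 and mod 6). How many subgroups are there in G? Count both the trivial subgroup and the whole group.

22

|G| = 48, so by Lagrange every subgroup order divides 48. Divisors: 1, 2, 3, 4, 6, 8, 12, 16, 24, 48.
Subgroups by order — order 1: 1; order 2: 3; order 3: 1; order 4: 3; order 6: 3; order 8: 3; order 12: 3; order 16: 1; order 24: 3; order 48: 1.
Total: 1 + 3 + 1 + 3 + 3 + 3 + 3 + 1 + 3 + 1 = 22.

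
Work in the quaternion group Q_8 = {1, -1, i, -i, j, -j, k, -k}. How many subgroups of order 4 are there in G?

3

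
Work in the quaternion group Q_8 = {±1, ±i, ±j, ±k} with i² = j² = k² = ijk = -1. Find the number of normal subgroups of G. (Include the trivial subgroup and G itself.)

G has 6 subgroups. Checking conjugation-invariance by order — order 1: 1/1 normal; order 2: 1/1 normal; order 4: 3/3 normal; order 8: 1/1 normal.
Total normal subgroups: 6.

6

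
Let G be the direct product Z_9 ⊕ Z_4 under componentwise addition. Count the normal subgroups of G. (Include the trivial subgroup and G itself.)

9

G is abelian, so every subgroup is normal.
G has 9 subgroups in total, hence 9 normal subgroups.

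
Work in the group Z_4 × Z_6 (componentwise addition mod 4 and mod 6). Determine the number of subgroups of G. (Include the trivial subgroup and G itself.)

16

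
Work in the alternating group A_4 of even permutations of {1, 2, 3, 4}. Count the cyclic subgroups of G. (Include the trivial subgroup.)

8

Group the elements of G by the cyclic subgroup they generate; each cyclic subgroup of order d accounts for φ(d) elements.
Cyclic subgroups by order — order 1: 1; order 2: 3; order 3: 4.
Total: 8.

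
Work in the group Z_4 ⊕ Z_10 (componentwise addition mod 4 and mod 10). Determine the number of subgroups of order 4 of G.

3

|G| = 40 and 4 | 40, so subgroups of order 4 are possible by Lagrange.
The subgroups of order 4 are: {(0,0), (0,5), (2,0), (2,5)}; {(0,0), (1,0), (2,0), (3,0)}; {(0,0), (1,5), (2,0), (3,5)}.
So G has 3 subgroups of order 4.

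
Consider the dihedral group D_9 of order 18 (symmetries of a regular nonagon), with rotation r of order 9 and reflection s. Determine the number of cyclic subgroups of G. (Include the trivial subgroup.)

12

Each element a generates a cyclic subgroup ⟨a⟩; distinct elements may generate the same one (a cyclic group of order d has φ(d) generators).
Cyclic subgroups by order — order 1: 1; order 2: 9; order 3: 1; order 9: 1.
Total: 12.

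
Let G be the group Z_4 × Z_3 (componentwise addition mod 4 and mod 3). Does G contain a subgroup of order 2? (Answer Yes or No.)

Yes

2 | 12. A subgroup of order 2 is {(0,0), (2,0)}.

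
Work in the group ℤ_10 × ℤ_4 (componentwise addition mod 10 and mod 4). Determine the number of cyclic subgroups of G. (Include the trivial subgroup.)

12

Group the elements of G by the cyclic subgroup they generate; each cyclic subgroup of order d accounts for φ(d) elements.
Cyclic subgroups by order — order 1: 1; order 2: 3; order 4: 2; order 5: 1; order 10: 3; order 20: 2.
Total: 12.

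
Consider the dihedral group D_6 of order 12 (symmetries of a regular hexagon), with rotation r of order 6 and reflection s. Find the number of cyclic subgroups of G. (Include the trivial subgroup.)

Each element a generates a cyclic subgroup ⟨a⟩; distinct elements may generate the same one (a cyclic group of order d has φ(d) generators).
Cyclic subgroups by order — order 1: 1; order 2: 7; order 3: 1; order 6: 1.
Total: 10.

10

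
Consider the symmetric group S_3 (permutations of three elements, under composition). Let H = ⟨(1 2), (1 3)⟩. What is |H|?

6

|⟨(1 2)⟩| = 2 and |⟨(1 3)⟩| = 2, so |H| is a multiple of lcm(2, 2) = 2 and divides |G| = 6.
Closing {(1 2), (1 3)} under the group operation gives all of G, so |H| = 6.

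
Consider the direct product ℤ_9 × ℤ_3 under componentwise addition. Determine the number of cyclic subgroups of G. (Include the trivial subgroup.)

8

A cyclic subgroup of order d is generated by each of its φ(d) elements of order d, so the cyclic subgroups of order d number (#elements of order d)/φ(d).
Cyclic subgroups by order — order 1: 1; order 3: 4; order 9: 3.
Total: 8.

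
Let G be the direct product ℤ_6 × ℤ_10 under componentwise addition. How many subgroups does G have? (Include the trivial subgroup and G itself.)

|G| = 60, so by Lagrange every subgroup order divides 60. Divisors: 1, 2, 3, 4, 5, 6, 10, 12, 15, 20, 30, 60.
Subgroups by order — order 1: 1; order 2: 3; order 3: 1; order 4: 1; order 5: 1; order 6: 3; order 10: 3; order 12: 1; order 15: 1; order 20: 1; order 30: 3; order 60: 1.
Total: 1 + 3 + 1 + 1 + 1 + 3 + 3 + 1 + 1 + 1 + 3 + 1 = 20.

20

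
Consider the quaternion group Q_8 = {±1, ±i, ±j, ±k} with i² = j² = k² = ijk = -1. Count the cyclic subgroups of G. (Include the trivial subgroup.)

Group the elements of G by the cyclic subgroup they generate; each cyclic subgroup of order d accounts for φ(d) elements.
Cyclic subgroups by order — order 1: 1; order 2: 1; order 4: 3.
Total: 5.

5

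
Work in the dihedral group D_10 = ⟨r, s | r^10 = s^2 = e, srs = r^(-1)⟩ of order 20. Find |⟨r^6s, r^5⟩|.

4

|⟨r^6s⟩| = 2 and |⟨r^5⟩| = 2, so |H| is a multiple of lcm(2, 2) = 2 and divides |G| = 20.
Closing under the operation: H = {e, r^5, rs, r^6s}, so |H| = 4.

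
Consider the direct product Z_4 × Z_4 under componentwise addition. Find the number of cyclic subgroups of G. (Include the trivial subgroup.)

10

Group the elements of G by the cyclic subgroup they generate; each cyclic subgroup of order d accounts for φ(d) elements.
Cyclic subgroups by order — order 1: 1; order 2: 3; order 4: 6.
Total: 10.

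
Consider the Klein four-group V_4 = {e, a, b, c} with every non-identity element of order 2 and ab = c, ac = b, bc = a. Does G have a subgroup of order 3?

No

3 does not divide |G| = 4, so by Lagrange no subgroup of order 3 exists.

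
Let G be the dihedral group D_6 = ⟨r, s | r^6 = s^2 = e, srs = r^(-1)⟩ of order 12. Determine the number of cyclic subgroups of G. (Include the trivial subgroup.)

10

Group the elements of G by the cyclic subgroup they generate; each cyclic subgroup of order d accounts for φ(d) elements.
Cyclic subgroups by order — order 1: 1; order 2: 7; order 3: 1; order 6: 1.
Total: 10.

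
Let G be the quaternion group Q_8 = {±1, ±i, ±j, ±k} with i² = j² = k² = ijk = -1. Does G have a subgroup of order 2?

2 | 8. A subgroup of order 2 is {1, -1}.

Yes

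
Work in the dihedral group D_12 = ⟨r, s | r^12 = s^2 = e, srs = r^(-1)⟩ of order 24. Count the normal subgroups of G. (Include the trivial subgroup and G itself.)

G has 34 subgroups. Checking conjugation-invariance by order — order 1: 1/1 normal; order 2: 1/13 normal; order 3: 1/1 normal; order 4: 1/7 normal; order 6: 1/5 normal; order 8: 0/3 normal; order 12: 3/3 normal; order 24: 1/1 normal.
Total normal subgroups: 9.

9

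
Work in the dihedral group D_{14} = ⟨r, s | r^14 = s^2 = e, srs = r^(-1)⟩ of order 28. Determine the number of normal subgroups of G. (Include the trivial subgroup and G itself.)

G has 28 subgroups. Checking conjugation-invariance by order — order 1: 1/1 normal; order 2: 1/15 normal; order 4: 0/7 normal; order 7: 1/1 normal; order 14: 3/3 normal; order 28: 1/1 normal.
Total normal subgroups: 7.

7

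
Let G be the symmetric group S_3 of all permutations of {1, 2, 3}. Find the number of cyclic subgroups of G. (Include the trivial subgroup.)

5

Each element a generates a cyclic subgroup ⟨a⟩; distinct elements may generate the same one (a cyclic group of order d has φ(d) generators).
Cyclic subgroups by order — order 1: 1; order 2: 3; order 3: 1.
Total: 5.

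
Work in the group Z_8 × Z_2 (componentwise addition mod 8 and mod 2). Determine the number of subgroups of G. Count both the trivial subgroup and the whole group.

11

|G| = 16, so by Lagrange every subgroup order divides 16. Divisors: 1, 2, 4, 8, 16.
Subgroups by order — order 1: 1; order 2: 3; order 4: 3; order 8: 3; order 16: 1.
Total: 1 + 3 + 3 + 3 + 1 = 11.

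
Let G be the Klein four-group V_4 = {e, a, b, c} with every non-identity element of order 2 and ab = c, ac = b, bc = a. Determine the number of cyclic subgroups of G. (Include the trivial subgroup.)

4

A cyclic subgroup of order d is generated by each of its φ(d) elements of order d, so the cyclic subgroups of order d number (#elements of order d)/φ(d).
Cyclic subgroups by order — order 1: 1; order 2: 3.
Total: 4.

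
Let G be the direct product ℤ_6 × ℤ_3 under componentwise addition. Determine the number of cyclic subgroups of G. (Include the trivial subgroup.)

10

Each element a generates a cyclic subgroup ⟨a⟩; distinct elements may generate the same one (a cyclic group of order d has φ(d) generators).
Cyclic subgroups by order — order 1: 1; order 2: 1; order 3: 4; order 6: 4.
Total: 10.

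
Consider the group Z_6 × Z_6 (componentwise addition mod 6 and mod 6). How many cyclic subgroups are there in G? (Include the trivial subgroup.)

20

A cyclic subgroup of order d is generated by each of its φ(d) elements of order d, so the cyclic subgroups of order d number (#elements of order d)/φ(d).
Cyclic subgroups by order — order 1: 1; order 2: 3; order 3: 4; order 6: 12.
Total: 20.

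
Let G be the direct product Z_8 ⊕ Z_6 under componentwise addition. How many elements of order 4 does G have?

An element (a,b) has order lcm(ord(a), ord(b)); count pairs with lcm equal to 4.
Enumerating gives 4 such elements.

4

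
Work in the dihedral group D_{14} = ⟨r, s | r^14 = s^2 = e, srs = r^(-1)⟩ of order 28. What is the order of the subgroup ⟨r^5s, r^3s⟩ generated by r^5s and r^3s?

14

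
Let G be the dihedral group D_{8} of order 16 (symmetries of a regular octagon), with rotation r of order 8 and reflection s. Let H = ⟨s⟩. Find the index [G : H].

|⟨s⟩| = 2 and |G| = 16.
By Lagrange, [G : H] = |G|/|H| = 16/2 = 8.

8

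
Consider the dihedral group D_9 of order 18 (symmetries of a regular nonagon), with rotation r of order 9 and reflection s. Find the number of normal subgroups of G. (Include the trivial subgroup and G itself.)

G has 16 subgroups. Checking conjugation-invariance by order — order 1: 1/1 normal; order 2: 0/9 normal; order 3: 1/1 normal; order 6: 0/3 normal; order 9: 1/1 normal; order 18: 1/1 normal.
Total normal subgroups: 4.

4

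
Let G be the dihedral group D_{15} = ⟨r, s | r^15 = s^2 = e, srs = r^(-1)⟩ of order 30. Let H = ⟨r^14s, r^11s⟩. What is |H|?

|⟨r^14s⟩| = 2 and |⟨r^11s⟩| = 2, so |H| is a multiple of lcm(2, 2) = 2 and divides |G| = 30.
Closing under the operation: H = {e, r^3, r^6, r^9, r^12, r^2s, r^5s, r^8s, r^11s, r^14s}, so |H| = 10.

10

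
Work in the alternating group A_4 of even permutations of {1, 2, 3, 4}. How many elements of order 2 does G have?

3

The elements of order 2 are: (1 2)(3 4), (1 3)(2 4), (1 4)(2 3).
That's 3.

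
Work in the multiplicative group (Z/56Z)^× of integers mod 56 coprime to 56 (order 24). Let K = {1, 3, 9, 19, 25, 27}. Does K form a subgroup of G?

|K| = 6 divides |G| = 24, consistent with Lagrange.
K contains the identity, every element's inverse is in K, and K is closed under ·: it is a subgroup.
In fact K = ⟨3⟩.

Yes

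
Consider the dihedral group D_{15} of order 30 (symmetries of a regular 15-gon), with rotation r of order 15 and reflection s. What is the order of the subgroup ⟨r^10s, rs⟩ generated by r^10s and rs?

|⟨r^10s⟩| = 2 and |⟨rs⟩| = 2, so |H| is a multiple of lcm(2, 2) = 2 and divides |G| = 30.
Closing under the operation: H = {e, r^3, r^6, r^9, r^12, rs, r^4s, r^7s, r^10s, r^13s}, so |H| = 10.

10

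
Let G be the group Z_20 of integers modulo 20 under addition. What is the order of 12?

In Z_20, the order of an element a is n/gcd(a, n).
gcd(12, 20) = 4, so |⟨12⟩| = 20/4 = 5.

5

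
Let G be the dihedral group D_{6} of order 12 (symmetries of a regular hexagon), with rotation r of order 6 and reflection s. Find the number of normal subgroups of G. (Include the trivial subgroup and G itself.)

7

G has 16 subgroups. Checking conjugation-invariance by order — order 1: 1/1 normal; order 2: 1/7 normal; order 3: 1/1 normal; order 4: 0/3 normal; order 6: 3/3 normal; order 12: 1/1 normal.
Total normal subgroups: 7.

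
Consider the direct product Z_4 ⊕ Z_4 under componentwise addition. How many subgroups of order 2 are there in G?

|G| = 16 and 2 | 16, so subgroups of order 2 are possible by Lagrange.
The subgroups of order 2 are: {(0,0), (0,2)}; {(0,0), (2,0)}; {(0,0), (2,2)}.
So G has 3 subgroups of order 2.

3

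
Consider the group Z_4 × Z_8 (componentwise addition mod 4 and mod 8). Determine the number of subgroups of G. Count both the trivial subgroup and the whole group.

22

|G| = 32, so by Lagrange every subgroup order divides 32. Divisors: 1, 2, 4, 8, 16, 32.
Subgroups by order — order 1: 1; order 2: 3; order 4: 7; order 8: 7; order 16: 3; order 32: 1.
Total: 1 + 3 + 7 + 7 + 3 + 1 = 22.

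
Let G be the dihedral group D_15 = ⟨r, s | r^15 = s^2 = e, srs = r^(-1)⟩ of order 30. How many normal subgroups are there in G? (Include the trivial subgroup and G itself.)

5

G has 28 subgroups. Checking conjugation-invariance by order — order 1: 1/1 normal; order 2: 0/15 normal; order 3: 1/1 normal; order 5: 1/1 normal; order 6: 0/5 normal; order 10: 0/3 normal; order 15: 1/1 normal; order 30: 1/1 normal.
Total normal subgroups: 5.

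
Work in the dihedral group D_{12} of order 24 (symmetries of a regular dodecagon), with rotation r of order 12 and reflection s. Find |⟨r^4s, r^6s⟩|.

|⟨r^4s⟩| = 2 and |⟨r^6s⟩| = 2, so |H| is a multiple of lcm(2, 2) = 2 and divides |G| = 24.
Closing under the operation: H = {e, r^2, r^4, r^6, r^8, r^10, s, r^2s, r^4s, r^6s, r^8s, r^10s}, so |H| = 12.

12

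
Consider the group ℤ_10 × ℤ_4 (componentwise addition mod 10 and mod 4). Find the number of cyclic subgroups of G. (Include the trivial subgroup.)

Each element a generates a cyclic subgroup ⟨a⟩; distinct elements may generate the same one (a cyclic group of order d has φ(d) generators).
Cyclic subgroups by order — order 1: 1; order 2: 3; order 4: 2; order 5: 1; order 10: 3; order 20: 2.
Total: 12.

12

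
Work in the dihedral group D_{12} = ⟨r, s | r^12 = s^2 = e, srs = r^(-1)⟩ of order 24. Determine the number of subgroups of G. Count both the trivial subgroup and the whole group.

34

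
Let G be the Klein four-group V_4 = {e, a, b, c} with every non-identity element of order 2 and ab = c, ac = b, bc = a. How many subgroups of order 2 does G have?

|G| = 4 and 2 | 4, so subgroups of order 2 are possible by Lagrange.
The subgroups of order 2 are: {e, a}; {e, b}; {e, c}.
So G has 3 subgroups of order 2.

3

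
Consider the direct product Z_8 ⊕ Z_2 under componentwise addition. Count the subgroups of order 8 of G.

|G| = 16 and 8 | 16, so subgroups of order 8 are possible by Lagrange.
The subgroups of order 8 are: {(0,0), (0,1), (2,0), (2,1), (4,0), (4,1), (6,0), (6,1)}; {(0,0), (1,0), (2,0), (3,0), (4,0), (5,0), (6,0), (7,0)}; {(0,0), (1,1), (2,0), (3,1), (4,0), (5,1), (6,0), (7,1)}.
So G has 3 subgroups of order 8.

3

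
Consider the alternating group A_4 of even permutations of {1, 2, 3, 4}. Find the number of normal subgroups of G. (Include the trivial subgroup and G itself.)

3

G has 10 subgroups. Checking conjugation-invariance by order — order 1: 1/1 normal; order 2: 0/3 normal; order 3: 0/4 normal; order 4: 1/1 normal; order 12: 1/1 normal.
Total normal subgroups: 3.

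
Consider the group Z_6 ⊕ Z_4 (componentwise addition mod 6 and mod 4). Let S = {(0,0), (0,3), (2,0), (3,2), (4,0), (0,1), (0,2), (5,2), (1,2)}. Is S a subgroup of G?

No

|S| = 9 does not divide |G| = 24, so by Lagrange S is not a subgroup.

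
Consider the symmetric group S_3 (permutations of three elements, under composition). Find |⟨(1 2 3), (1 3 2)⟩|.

3

|⟨(1 2 3)⟩| = 3 and |⟨(1 3 2)⟩| = 3, so |H| is a multiple of lcm(3, 3) = 3 and divides |G| = 6.
Closing under the operation: H = {e, (1 2 3), (1 3 2)}, so |H| = 3.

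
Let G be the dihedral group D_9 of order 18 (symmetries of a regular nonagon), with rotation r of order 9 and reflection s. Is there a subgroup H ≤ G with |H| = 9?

Yes

9 | 18. A subgroup of order 9 is {e, r, r^2, r^3, r^4, r^5, r^6, r^7, r^8}.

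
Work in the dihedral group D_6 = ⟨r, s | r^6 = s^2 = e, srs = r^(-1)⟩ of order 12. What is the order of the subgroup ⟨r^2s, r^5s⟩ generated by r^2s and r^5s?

|⟨r^2s⟩| = 2 and |⟨r^5s⟩| = 2, so |H| is a multiple of lcm(2, 2) = 2 and divides |G| = 12.
Closing under the operation: H = {e, r^3, r^2s, r^5s}, so |H| = 4.

4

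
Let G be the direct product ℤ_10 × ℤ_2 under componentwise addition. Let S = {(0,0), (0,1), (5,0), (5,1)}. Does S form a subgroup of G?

|S| = 4 divides |G| = 20, consistent with Lagrange.
S contains the identity, every element's inverse is in S, and S is closed under +: it is a subgroup.

Yes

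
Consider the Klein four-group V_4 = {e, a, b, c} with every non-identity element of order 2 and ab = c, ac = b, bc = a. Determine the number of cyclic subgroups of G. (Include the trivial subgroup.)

4

Each element a generates a cyclic subgroup ⟨a⟩; distinct elements may generate the same one (a cyclic group of order d has φ(d) generators).
Cyclic subgroups by order — order 1: 1; order 2: 3.
Total: 4.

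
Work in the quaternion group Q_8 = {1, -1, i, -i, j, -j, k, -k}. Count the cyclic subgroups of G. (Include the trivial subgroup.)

5

Group the elements of G by the cyclic subgroup they generate; each cyclic subgroup of order d accounts for φ(d) elements.
Cyclic subgroups by order — order 1: 1; order 2: 1; order 4: 3.
Total: 5.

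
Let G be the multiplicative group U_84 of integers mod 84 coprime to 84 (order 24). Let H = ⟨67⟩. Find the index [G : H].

4

|⟨67⟩| = 6 and |G| = 24.
By Lagrange, [G : H] = |G|/|H| = 24/6 = 4.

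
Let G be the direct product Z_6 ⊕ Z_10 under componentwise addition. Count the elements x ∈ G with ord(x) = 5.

An element (a,b) has order lcm(ord(a), ord(b)); count pairs with lcm equal to 5.
Enumerating gives 4 such elements.

4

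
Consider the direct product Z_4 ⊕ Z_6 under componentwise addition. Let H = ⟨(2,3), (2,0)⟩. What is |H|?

|⟨(2,3)⟩| = 2 and |⟨(2,0)⟩| = 2, so |H| is a multiple of lcm(2, 2) = 2 and divides |G| = 24.
Closing under the operation: H = {(0,0), (0,3), (2,0), (2,3)}, so |H| = 4.

4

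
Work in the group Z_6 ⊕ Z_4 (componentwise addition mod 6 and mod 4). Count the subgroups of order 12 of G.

3

|G| = 24 and 12 | 24, so subgroups of order 12 are possible by Lagrange.
The subgroups of order 12 are: {(0,0), (0,1), (0,2), (0,3), (2,0), (2,1), (2,2), (2,3), (4,0), (4,1), (4,2), (4,3)}; {(0,0), (0,2), (1,0), (1,2), (2,0), (2,2), (3,0), (3,2), (4,0), (4,2), (5,0), (5,2)}; {(0,0), (0,2), (1,1), (1,3), (2,0), (2,2), (3,1), (3,3), (4,0), (4,2), (5,1), (5,3)}.
So G has 3 subgroups of order 12.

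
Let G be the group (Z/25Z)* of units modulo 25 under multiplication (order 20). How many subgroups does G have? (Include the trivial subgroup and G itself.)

|G| = 20, so by Lagrange every subgroup order divides 20. Divisors: 1, 2, 4, 5, 10, 20.
Subgroups by order — order 1: 1; order 2: 1; order 4: 1; order 5: 1; order 10: 1; order 20: 1.
Total: 1 + 1 + 1 + 1 + 1 + 1 = 6.

6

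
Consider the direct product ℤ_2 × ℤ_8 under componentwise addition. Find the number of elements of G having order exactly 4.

An element (a,b) has order lcm(ord(a), ord(b)); count pairs with lcm equal to 4.
Enumerating gives 4 such elements.

4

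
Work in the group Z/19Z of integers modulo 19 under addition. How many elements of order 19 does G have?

18

In a cyclic group of order 19, the number of elements of order d (for d | 19) is φ(d).
φ(19) = 18.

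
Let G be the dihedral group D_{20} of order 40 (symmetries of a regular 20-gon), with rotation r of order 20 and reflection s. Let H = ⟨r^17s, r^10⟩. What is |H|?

|⟨r^17s⟩| = 2 and |⟨r^10⟩| = 2, so |H| is a multiple of lcm(2, 2) = 2 and divides |G| = 40.
Closing under the operation: H = {e, r^10, r^7s, r^17s}, so |H| = 4.

4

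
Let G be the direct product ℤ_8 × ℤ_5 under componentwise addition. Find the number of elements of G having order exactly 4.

An element (a,b) has order lcm(ord(a), ord(b)); count pairs with lcm equal to 4.
Enumerating gives 2 such elements.

2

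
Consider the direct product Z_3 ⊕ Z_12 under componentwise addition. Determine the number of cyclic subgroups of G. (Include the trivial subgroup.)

15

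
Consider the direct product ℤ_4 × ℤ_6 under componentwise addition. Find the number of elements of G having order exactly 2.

3

An element (a,b) has order lcm(ord(a), ord(b)); count pairs with lcm equal to 2.
Enumerating gives 3 such elements.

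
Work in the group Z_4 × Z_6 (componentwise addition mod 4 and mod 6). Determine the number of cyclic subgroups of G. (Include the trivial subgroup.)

12

Group the elements of G by the cyclic subgroup they generate; each cyclic subgroup of order d accounts for φ(d) elements.
Cyclic subgroups by order — order 1: 1; order 2: 3; order 3: 1; order 4: 2; order 6: 3; order 12: 2.
Total: 12.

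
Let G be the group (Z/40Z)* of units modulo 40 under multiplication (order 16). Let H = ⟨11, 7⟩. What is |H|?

|⟨11⟩| = 2 and |⟨7⟩| = 4, so |H| is a multiple of lcm(2, 4) = 4 and divides |G| = 16.
Closing under the operation: H = {1, 7, 9, 11, 13, 19, 23, 37}, so |H| = 8.

8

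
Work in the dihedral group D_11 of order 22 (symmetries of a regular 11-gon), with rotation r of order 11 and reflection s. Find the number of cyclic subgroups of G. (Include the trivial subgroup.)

13

Group the elements of G by the cyclic subgroup they generate; each cyclic subgroup of order d accounts for φ(d) elements.
Cyclic subgroups by order — order 1: 1; order 2: 11; order 11: 1.
Total: 13.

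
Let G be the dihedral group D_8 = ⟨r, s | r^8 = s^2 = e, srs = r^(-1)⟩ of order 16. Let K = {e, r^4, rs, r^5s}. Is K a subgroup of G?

|K| = 4 divides |G| = 16, consistent with Lagrange.
K contains the identity, every element's inverse is in K, and K is closed under ·: it is a subgroup.

Yes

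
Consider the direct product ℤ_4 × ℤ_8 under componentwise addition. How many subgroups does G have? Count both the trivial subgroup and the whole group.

22

|G| = 32, so by Lagrange every subgroup order divides 32. Divisors: 1, 2, 4, 8, 16, 32.
Subgroups by order — order 1: 1; order 2: 3; order 4: 7; order 8: 7; order 16: 3; order 32: 1.
Total: 1 + 3 + 7 + 7 + 3 + 1 = 22.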